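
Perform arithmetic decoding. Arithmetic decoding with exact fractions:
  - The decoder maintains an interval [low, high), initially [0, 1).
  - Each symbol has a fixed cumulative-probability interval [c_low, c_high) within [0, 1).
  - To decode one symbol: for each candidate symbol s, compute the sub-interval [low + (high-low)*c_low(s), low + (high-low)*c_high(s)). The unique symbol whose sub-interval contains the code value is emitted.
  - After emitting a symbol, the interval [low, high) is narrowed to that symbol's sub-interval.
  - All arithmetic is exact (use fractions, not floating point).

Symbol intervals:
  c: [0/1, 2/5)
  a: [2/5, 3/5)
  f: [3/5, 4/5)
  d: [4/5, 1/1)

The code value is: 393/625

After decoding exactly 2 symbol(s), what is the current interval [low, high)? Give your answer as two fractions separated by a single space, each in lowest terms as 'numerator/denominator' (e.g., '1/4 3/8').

Answer: 3/5 17/25

Derivation:
Step 1: interval [0/1, 1/1), width = 1/1 - 0/1 = 1/1
  'c': [0/1 + 1/1*0/1, 0/1 + 1/1*2/5) = [0/1, 2/5)
  'a': [0/1 + 1/1*2/5, 0/1 + 1/1*3/5) = [2/5, 3/5)
  'f': [0/1 + 1/1*3/5, 0/1 + 1/1*4/5) = [3/5, 4/5) <- contains code 393/625
  'd': [0/1 + 1/1*4/5, 0/1 + 1/1*1/1) = [4/5, 1/1)
  emit 'f', narrow to [3/5, 4/5)
Step 2: interval [3/5, 4/5), width = 4/5 - 3/5 = 1/5
  'c': [3/5 + 1/5*0/1, 3/5 + 1/5*2/5) = [3/5, 17/25) <- contains code 393/625
  'a': [3/5 + 1/5*2/5, 3/5 + 1/5*3/5) = [17/25, 18/25)
  'f': [3/5 + 1/5*3/5, 3/5 + 1/5*4/5) = [18/25, 19/25)
  'd': [3/5 + 1/5*4/5, 3/5 + 1/5*1/1) = [19/25, 4/5)
  emit 'c', narrow to [3/5, 17/25)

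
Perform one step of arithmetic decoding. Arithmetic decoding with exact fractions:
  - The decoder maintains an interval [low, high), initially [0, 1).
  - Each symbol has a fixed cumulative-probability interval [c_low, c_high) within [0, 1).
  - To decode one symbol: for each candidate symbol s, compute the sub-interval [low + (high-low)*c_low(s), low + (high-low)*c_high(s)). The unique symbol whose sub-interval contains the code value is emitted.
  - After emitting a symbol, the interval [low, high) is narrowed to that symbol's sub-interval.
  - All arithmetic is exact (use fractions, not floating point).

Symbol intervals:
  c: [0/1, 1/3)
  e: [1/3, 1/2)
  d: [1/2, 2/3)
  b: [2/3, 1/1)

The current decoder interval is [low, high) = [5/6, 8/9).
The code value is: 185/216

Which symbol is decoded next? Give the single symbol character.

Answer: e

Derivation:
Interval width = high − low = 8/9 − 5/6 = 1/18
Scaled code = (code − low) / width = (185/216 − 5/6) / 1/18 = 5/12
  c: [0/1, 1/3) 
  e: [1/3, 1/2) ← scaled code falls here ✓
  d: [1/2, 2/3) 
  b: [2/3, 1/1) 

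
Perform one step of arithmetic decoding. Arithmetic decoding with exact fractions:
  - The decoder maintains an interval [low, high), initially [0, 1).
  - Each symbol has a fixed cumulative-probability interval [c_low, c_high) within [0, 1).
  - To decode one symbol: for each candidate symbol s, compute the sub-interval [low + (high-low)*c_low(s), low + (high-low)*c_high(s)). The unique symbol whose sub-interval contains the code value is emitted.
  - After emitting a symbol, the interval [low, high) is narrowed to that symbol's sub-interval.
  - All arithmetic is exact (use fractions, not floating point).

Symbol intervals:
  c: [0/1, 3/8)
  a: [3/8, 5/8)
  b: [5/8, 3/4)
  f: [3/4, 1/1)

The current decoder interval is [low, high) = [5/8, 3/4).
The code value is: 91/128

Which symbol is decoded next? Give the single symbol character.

Answer: b

Derivation:
Interval width = high − low = 3/4 − 5/8 = 1/8
Scaled code = (code − low) / width = (91/128 − 5/8) / 1/8 = 11/16
  c: [0/1, 3/8) 
  a: [3/8, 5/8) 
  b: [5/8, 3/4) ← scaled code falls here ✓
  f: [3/4, 1/1) 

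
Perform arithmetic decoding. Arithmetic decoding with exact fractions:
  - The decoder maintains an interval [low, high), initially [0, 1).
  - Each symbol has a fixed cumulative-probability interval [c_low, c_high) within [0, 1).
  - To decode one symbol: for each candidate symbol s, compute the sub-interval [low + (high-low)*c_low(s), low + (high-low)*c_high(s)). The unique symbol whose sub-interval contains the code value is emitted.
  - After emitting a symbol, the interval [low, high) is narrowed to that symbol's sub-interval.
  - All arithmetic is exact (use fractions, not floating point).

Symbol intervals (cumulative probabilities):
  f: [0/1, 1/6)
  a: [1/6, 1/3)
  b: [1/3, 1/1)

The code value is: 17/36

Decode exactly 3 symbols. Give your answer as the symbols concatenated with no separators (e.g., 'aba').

Answer: baa

Derivation:
Step 1: interval [0/1, 1/1), width = 1/1 - 0/1 = 1/1
  'f': [0/1 + 1/1*0/1, 0/1 + 1/1*1/6) = [0/1, 1/6)
  'a': [0/1 + 1/1*1/6, 0/1 + 1/1*1/3) = [1/6, 1/3)
  'b': [0/1 + 1/1*1/3, 0/1 + 1/1*1/1) = [1/3, 1/1) <- contains code 17/36
  emit 'b', narrow to [1/3, 1/1)
Step 2: interval [1/3, 1/1), width = 1/1 - 1/3 = 2/3
  'f': [1/3 + 2/3*0/1, 1/3 + 2/3*1/6) = [1/3, 4/9)
  'a': [1/3 + 2/3*1/6, 1/3 + 2/3*1/3) = [4/9, 5/9) <- contains code 17/36
  'b': [1/3 + 2/3*1/3, 1/3 + 2/3*1/1) = [5/9, 1/1)
  emit 'a', narrow to [4/9, 5/9)
Step 3: interval [4/9, 5/9), width = 5/9 - 4/9 = 1/9
  'f': [4/9 + 1/9*0/1, 4/9 + 1/9*1/6) = [4/9, 25/54)
  'a': [4/9 + 1/9*1/6, 4/9 + 1/9*1/3) = [25/54, 13/27) <- contains code 17/36
  'b': [4/9 + 1/9*1/3, 4/9 + 1/9*1/1) = [13/27, 5/9)
  emit 'a', narrow to [25/54, 13/27)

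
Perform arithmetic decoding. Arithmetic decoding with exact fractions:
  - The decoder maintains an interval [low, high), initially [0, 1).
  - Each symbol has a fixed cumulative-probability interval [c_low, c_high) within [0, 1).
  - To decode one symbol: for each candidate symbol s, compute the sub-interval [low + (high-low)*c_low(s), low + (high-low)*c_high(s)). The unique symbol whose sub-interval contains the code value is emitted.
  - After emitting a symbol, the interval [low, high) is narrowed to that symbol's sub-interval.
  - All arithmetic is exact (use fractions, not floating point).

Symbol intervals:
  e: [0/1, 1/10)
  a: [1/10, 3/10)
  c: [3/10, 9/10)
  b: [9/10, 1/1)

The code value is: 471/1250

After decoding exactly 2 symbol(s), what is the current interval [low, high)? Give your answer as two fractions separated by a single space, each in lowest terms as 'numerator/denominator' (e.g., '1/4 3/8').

Step 1: interval [0/1, 1/1), width = 1/1 - 0/1 = 1/1
  'e': [0/1 + 1/1*0/1, 0/1 + 1/1*1/10) = [0/1, 1/10)
  'a': [0/1 + 1/1*1/10, 0/1 + 1/1*3/10) = [1/10, 3/10)
  'c': [0/1 + 1/1*3/10, 0/1 + 1/1*9/10) = [3/10, 9/10) <- contains code 471/1250
  'b': [0/1 + 1/1*9/10, 0/1 + 1/1*1/1) = [9/10, 1/1)
  emit 'c', narrow to [3/10, 9/10)
Step 2: interval [3/10, 9/10), width = 9/10 - 3/10 = 3/5
  'e': [3/10 + 3/5*0/1, 3/10 + 3/5*1/10) = [3/10, 9/25)
  'a': [3/10 + 3/5*1/10, 3/10 + 3/5*3/10) = [9/25, 12/25) <- contains code 471/1250
  'c': [3/10 + 3/5*3/10, 3/10 + 3/5*9/10) = [12/25, 21/25)
  'b': [3/10 + 3/5*9/10, 3/10 + 3/5*1/1) = [21/25, 9/10)
  emit 'a', narrow to [9/25, 12/25)

Answer: 9/25 12/25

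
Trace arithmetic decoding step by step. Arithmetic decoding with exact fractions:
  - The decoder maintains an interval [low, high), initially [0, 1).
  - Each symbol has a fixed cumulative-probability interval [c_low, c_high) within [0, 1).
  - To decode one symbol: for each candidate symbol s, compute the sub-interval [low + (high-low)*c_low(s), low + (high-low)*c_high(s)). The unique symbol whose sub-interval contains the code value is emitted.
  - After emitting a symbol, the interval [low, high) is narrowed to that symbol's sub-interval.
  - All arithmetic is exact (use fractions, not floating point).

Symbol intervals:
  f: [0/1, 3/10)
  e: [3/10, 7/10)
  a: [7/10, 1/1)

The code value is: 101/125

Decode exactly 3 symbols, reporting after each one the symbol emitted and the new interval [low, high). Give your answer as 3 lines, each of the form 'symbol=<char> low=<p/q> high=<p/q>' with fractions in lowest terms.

Step 1: interval [0/1, 1/1), width = 1/1 - 0/1 = 1/1
  'f': [0/1 + 1/1*0/1, 0/1 + 1/1*3/10) = [0/1, 3/10)
  'e': [0/1 + 1/1*3/10, 0/1 + 1/1*7/10) = [3/10, 7/10)
  'a': [0/1 + 1/1*7/10, 0/1 + 1/1*1/1) = [7/10, 1/1) <- contains code 101/125
  emit 'a', narrow to [7/10, 1/1)
Step 2: interval [7/10, 1/1), width = 1/1 - 7/10 = 3/10
  'f': [7/10 + 3/10*0/1, 7/10 + 3/10*3/10) = [7/10, 79/100)
  'e': [7/10 + 3/10*3/10, 7/10 + 3/10*7/10) = [79/100, 91/100) <- contains code 101/125
  'a': [7/10 + 3/10*7/10, 7/10 + 3/10*1/1) = [91/100, 1/1)
  emit 'e', narrow to [79/100, 91/100)
Step 3: interval [79/100, 91/100), width = 91/100 - 79/100 = 3/25
  'f': [79/100 + 3/25*0/1, 79/100 + 3/25*3/10) = [79/100, 413/500) <- contains code 101/125
  'e': [79/100 + 3/25*3/10, 79/100 + 3/25*7/10) = [413/500, 437/500)
  'a': [79/100 + 3/25*7/10, 79/100 + 3/25*1/1) = [437/500, 91/100)
  emit 'f', narrow to [79/100, 413/500)

Answer: symbol=a low=7/10 high=1/1
symbol=e low=79/100 high=91/100
symbol=f low=79/100 high=413/500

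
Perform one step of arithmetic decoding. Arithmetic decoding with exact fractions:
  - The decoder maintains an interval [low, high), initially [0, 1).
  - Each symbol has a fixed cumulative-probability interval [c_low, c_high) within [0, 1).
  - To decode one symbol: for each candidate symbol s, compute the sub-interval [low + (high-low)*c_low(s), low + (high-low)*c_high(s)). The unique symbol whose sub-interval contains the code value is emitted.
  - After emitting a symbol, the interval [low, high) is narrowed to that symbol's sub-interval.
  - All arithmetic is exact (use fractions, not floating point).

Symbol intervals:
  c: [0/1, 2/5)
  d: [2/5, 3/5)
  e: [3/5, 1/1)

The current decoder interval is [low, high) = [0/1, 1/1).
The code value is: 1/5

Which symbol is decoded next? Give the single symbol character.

Answer: c

Derivation:
Interval width = high − low = 1/1 − 0/1 = 1/1
Scaled code = (code − low) / width = (1/5 − 0/1) / 1/1 = 1/5
  c: [0/1, 2/5) ← scaled code falls here ✓
  d: [2/5, 3/5) 
  e: [3/5, 1/1) 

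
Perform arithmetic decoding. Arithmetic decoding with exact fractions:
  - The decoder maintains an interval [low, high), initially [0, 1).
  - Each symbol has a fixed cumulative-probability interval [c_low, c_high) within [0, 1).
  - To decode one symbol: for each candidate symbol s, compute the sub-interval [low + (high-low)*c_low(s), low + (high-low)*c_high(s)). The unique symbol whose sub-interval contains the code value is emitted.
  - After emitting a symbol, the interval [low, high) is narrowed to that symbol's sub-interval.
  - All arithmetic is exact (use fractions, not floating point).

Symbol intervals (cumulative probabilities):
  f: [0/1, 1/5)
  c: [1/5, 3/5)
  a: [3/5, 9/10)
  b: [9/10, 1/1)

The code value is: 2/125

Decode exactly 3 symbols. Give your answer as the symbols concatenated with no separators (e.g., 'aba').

Step 1: interval [0/1, 1/1), width = 1/1 - 0/1 = 1/1
  'f': [0/1 + 1/1*0/1, 0/1 + 1/1*1/5) = [0/1, 1/5) <- contains code 2/125
  'c': [0/1 + 1/1*1/5, 0/1 + 1/1*3/5) = [1/5, 3/5)
  'a': [0/1 + 1/1*3/5, 0/1 + 1/1*9/10) = [3/5, 9/10)
  'b': [0/1 + 1/1*9/10, 0/1 + 1/1*1/1) = [9/10, 1/1)
  emit 'f', narrow to [0/1, 1/5)
Step 2: interval [0/1, 1/5), width = 1/5 - 0/1 = 1/5
  'f': [0/1 + 1/5*0/1, 0/1 + 1/5*1/5) = [0/1, 1/25) <- contains code 2/125
  'c': [0/1 + 1/5*1/5, 0/1 + 1/5*3/5) = [1/25, 3/25)
  'a': [0/1 + 1/5*3/5, 0/1 + 1/5*9/10) = [3/25, 9/50)
  'b': [0/1 + 1/5*9/10, 0/1 + 1/5*1/1) = [9/50, 1/5)
  emit 'f', narrow to [0/1, 1/25)
Step 3: interval [0/1, 1/25), width = 1/25 - 0/1 = 1/25
  'f': [0/1 + 1/25*0/1, 0/1 + 1/25*1/5) = [0/1, 1/125)
  'c': [0/1 + 1/25*1/5, 0/1 + 1/25*3/5) = [1/125, 3/125) <- contains code 2/125
  'a': [0/1 + 1/25*3/5, 0/1 + 1/25*9/10) = [3/125, 9/250)
  'b': [0/1 + 1/25*9/10, 0/1 + 1/25*1/1) = [9/250, 1/25)
  emit 'c', narrow to [1/125, 3/125)

Answer: ffc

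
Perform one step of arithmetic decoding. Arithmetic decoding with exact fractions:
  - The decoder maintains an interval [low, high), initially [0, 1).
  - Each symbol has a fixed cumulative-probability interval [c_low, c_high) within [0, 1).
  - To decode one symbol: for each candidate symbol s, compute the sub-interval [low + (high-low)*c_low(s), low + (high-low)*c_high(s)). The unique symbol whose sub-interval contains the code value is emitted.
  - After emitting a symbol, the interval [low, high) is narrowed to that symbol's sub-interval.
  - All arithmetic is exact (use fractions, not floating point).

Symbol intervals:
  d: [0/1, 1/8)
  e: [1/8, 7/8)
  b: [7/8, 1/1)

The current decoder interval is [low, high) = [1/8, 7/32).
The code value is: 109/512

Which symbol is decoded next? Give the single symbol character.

Interval width = high − low = 7/32 − 1/8 = 3/32
Scaled code = (code − low) / width = (109/512 − 1/8) / 3/32 = 15/16
  d: [0/1, 1/8) 
  e: [1/8, 7/8) 
  b: [7/8, 1/1) ← scaled code falls here ✓

Answer: b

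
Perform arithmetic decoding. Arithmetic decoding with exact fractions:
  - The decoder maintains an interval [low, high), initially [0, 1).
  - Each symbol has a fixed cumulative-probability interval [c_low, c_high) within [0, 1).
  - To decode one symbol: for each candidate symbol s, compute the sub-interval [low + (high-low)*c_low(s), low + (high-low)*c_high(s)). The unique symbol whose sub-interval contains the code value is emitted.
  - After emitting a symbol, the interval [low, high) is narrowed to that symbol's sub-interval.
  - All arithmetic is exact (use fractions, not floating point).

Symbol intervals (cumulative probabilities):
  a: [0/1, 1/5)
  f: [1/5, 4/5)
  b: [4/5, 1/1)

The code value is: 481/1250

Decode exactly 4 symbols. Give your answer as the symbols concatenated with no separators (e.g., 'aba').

Answer: ffab

Derivation:
Step 1: interval [0/1, 1/1), width = 1/1 - 0/1 = 1/1
  'a': [0/1 + 1/1*0/1, 0/1 + 1/1*1/5) = [0/1, 1/5)
  'f': [0/1 + 1/1*1/5, 0/1 + 1/1*4/5) = [1/5, 4/5) <- contains code 481/1250
  'b': [0/1 + 1/1*4/5, 0/1 + 1/1*1/1) = [4/5, 1/1)
  emit 'f', narrow to [1/5, 4/5)
Step 2: interval [1/5, 4/5), width = 4/5 - 1/5 = 3/5
  'a': [1/5 + 3/5*0/1, 1/5 + 3/5*1/5) = [1/5, 8/25)
  'f': [1/5 + 3/5*1/5, 1/5 + 3/5*4/5) = [8/25, 17/25) <- contains code 481/1250
  'b': [1/5 + 3/5*4/5, 1/5 + 3/5*1/1) = [17/25, 4/5)
  emit 'f', narrow to [8/25, 17/25)
Step 3: interval [8/25, 17/25), width = 17/25 - 8/25 = 9/25
  'a': [8/25 + 9/25*0/1, 8/25 + 9/25*1/5) = [8/25, 49/125) <- contains code 481/1250
  'f': [8/25 + 9/25*1/5, 8/25 + 9/25*4/5) = [49/125, 76/125)
  'b': [8/25 + 9/25*4/5, 8/25 + 9/25*1/1) = [76/125, 17/25)
  emit 'a', narrow to [8/25, 49/125)
Step 4: interval [8/25, 49/125), width = 49/125 - 8/25 = 9/125
  'a': [8/25 + 9/125*0/1, 8/25 + 9/125*1/5) = [8/25, 209/625)
  'f': [8/25 + 9/125*1/5, 8/25 + 9/125*4/5) = [209/625, 236/625)
  'b': [8/25 + 9/125*4/5, 8/25 + 9/125*1/1) = [236/625, 49/125) <- contains code 481/1250
  emit 'b', narrow to [236/625, 49/125)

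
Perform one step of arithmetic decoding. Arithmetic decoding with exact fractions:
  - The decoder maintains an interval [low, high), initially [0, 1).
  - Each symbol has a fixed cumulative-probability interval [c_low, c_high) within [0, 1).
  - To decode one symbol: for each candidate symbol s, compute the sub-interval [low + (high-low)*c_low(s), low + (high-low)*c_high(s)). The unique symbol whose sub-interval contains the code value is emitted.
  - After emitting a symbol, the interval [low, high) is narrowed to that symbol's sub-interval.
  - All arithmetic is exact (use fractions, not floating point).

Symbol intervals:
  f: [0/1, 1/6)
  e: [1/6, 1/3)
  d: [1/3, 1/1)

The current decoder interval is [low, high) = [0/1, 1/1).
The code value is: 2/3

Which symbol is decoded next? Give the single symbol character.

Interval width = high − low = 1/1 − 0/1 = 1/1
Scaled code = (code − low) / width = (2/3 − 0/1) / 1/1 = 2/3
  f: [0/1, 1/6) 
  e: [1/6, 1/3) 
  d: [1/3, 1/1) ← scaled code falls here ✓

Answer: d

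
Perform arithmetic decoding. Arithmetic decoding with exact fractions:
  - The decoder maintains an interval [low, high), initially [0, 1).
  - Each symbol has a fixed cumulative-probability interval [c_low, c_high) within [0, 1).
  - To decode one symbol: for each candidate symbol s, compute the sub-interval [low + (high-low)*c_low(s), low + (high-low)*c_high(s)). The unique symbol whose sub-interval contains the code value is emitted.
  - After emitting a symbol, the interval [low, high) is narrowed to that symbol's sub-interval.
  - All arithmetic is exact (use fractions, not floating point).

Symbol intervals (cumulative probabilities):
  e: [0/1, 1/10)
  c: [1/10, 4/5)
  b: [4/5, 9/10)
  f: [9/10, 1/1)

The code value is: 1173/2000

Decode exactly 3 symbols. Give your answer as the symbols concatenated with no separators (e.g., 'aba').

Step 1: interval [0/1, 1/1), width = 1/1 - 0/1 = 1/1
  'e': [0/1 + 1/1*0/1, 0/1 + 1/1*1/10) = [0/1, 1/10)
  'c': [0/1 + 1/1*1/10, 0/1 + 1/1*4/5) = [1/10, 4/5) <- contains code 1173/2000
  'b': [0/1 + 1/1*4/5, 0/1 + 1/1*9/10) = [4/5, 9/10)
  'f': [0/1 + 1/1*9/10, 0/1 + 1/1*1/1) = [9/10, 1/1)
  emit 'c', narrow to [1/10, 4/5)
Step 2: interval [1/10, 4/5), width = 4/5 - 1/10 = 7/10
  'e': [1/10 + 7/10*0/1, 1/10 + 7/10*1/10) = [1/10, 17/100)
  'c': [1/10 + 7/10*1/10, 1/10 + 7/10*4/5) = [17/100, 33/50) <- contains code 1173/2000
  'b': [1/10 + 7/10*4/5, 1/10 + 7/10*9/10) = [33/50, 73/100)
  'f': [1/10 + 7/10*9/10, 1/10 + 7/10*1/1) = [73/100, 4/5)
  emit 'c', narrow to [17/100, 33/50)
Step 3: interval [17/100, 33/50), width = 33/50 - 17/100 = 49/100
  'e': [17/100 + 49/100*0/1, 17/100 + 49/100*1/10) = [17/100, 219/1000)
  'c': [17/100 + 49/100*1/10, 17/100 + 49/100*4/5) = [219/1000, 281/500)
  'b': [17/100 + 49/100*4/5, 17/100 + 49/100*9/10) = [281/500, 611/1000) <- contains code 1173/2000
  'f': [17/100 + 49/100*9/10, 17/100 + 49/100*1/1) = [611/1000, 33/50)
  emit 'b', narrow to [281/500, 611/1000)

Answer: ccb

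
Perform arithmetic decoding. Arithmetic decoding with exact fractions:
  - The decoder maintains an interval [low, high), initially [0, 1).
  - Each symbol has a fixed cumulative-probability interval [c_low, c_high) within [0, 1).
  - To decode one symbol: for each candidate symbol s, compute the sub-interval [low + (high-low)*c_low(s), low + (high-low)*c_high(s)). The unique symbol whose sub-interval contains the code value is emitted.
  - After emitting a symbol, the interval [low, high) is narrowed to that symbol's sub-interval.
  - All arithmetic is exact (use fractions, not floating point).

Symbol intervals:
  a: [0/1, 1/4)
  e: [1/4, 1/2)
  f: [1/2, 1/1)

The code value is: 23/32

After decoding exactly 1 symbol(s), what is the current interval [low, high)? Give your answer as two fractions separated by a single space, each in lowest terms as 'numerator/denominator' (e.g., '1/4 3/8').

Step 1: interval [0/1, 1/1), width = 1/1 - 0/1 = 1/1
  'a': [0/1 + 1/1*0/1, 0/1 + 1/1*1/4) = [0/1, 1/4)
  'e': [0/1 + 1/1*1/4, 0/1 + 1/1*1/2) = [1/4, 1/2)
  'f': [0/1 + 1/1*1/2, 0/1 + 1/1*1/1) = [1/2, 1/1) <- contains code 23/32
  emit 'f', narrow to [1/2, 1/1)

Answer: 1/2 1/1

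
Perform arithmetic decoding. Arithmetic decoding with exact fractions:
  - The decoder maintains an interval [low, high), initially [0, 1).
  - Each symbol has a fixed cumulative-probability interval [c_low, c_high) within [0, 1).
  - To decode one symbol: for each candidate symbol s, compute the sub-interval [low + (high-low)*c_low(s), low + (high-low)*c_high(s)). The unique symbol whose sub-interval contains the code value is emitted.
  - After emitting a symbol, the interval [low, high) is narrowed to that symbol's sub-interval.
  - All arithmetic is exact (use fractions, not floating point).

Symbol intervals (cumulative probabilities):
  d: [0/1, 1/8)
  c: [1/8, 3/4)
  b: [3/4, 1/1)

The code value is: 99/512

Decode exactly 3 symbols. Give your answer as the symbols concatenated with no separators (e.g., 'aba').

Step 1: interval [0/1, 1/1), width = 1/1 - 0/1 = 1/1
  'd': [0/1 + 1/1*0/1, 0/1 + 1/1*1/8) = [0/1, 1/8)
  'c': [0/1 + 1/1*1/8, 0/1 + 1/1*3/4) = [1/8, 3/4) <- contains code 99/512
  'b': [0/1 + 1/1*3/4, 0/1 + 1/1*1/1) = [3/4, 1/1)
  emit 'c', narrow to [1/8, 3/4)
Step 2: interval [1/8, 3/4), width = 3/4 - 1/8 = 5/8
  'd': [1/8 + 5/8*0/1, 1/8 + 5/8*1/8) = [1/8, 13/64) <- contains code 99/512
  'c': [1/8 + 5/8*1/8, 1/8 + 5/8*3/4) = [13/64, 19/32)
  'b': [1/8 + 5/8*3/4, 1/8 + 5/8*1/1) = [19/32, 3/4)
  emit 'd', narrow to [1/8, 13/64)
Step 3: interval [1/8, 13/64), width = 13/64 - 1/8 = 5/64
  'd': [1/8 + 5/64*0/1, 1/8 + 5/64*1/8) = [1/8, 69/512)
  'c': [1/8 + 5/64*1/8, 1/8 + 5/64*3/4) = [69/512, 47/256)
  'b': [1/8 + 5/64*3/4, 1/8 + 5/64*1/1) = [47/256, 13/64) <- contains code 99/512
  emit 'b', narrow to [47/256, 13/64)

Answer: cdb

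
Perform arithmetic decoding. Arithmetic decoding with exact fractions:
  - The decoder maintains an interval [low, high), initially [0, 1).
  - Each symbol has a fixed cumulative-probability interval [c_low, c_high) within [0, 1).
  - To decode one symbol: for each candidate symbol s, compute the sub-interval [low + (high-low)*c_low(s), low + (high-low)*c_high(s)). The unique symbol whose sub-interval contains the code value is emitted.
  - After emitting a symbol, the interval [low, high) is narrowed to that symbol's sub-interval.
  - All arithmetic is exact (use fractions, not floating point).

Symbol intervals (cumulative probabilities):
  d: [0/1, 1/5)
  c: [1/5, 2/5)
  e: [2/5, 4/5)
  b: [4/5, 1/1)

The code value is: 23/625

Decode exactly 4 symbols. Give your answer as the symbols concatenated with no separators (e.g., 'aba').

Answer: ddbe

Derivation:
Step 1: interval [0/1, 1/1), width = 1/1 - 0/1 = 1/1
  'd': [0/1 + 1/1*0/1, 0/1 + 1/1*1/5) = [0/1, 1/5) <- contains code 23/625
  'c': [0/1 + 1/1*1/5, 0/1 + 1/1*2/5) = [1/5, 2/5)
  'e': [0/1 + 1/1*2/5, 0/1 + 1/1*4/5) = [2/5, 4/5)
  'b': [0/1 + 1/1*4/5, 0/1 + 1/1*1/1) = [4/5, 1/1)
  emit 'd', narrow to [0/1, 1/5)
Step 2: interval [0/1, 1/5), width = 1/5 - 0/1 = 1/5
  'd': [0/1 + 1/5*0/1, 0/1 + 1/5*1/5) = [0/1, 1/25) <- contains code 23/625
  'c': [0/1 + 1/5*1/5, 0/1 + 1/5*2/5) = [1/25, 2/25)
  'e': [0/1 + 1/5*2/5, 0/1 + 1/5*4/5) = [2/25, 4/25)
  'b': [0/1 + 1/5*4/5, 0/1 + 1/5*1/1) = [4/25, 1/5)
  emit 'd', narrow to [0/1, 1/25)
Step 3: interval [0/1, 1/25), width = 1/25 - 0/1 = 1/25
  'd': [0/1 + 1/25*0/1, 0/1 + 1/25*1/5) = [0/1, 1/125)
  'c': [0/1 + 1/25*1/5, 0/1 + 1/25*2/5) = [1/125, 2/125)
  'e': [0/1 + 1/25*2/5, 0/1 + 1/25*4/5) = [2/125, 4/125)
  'b': [0/1 + 1/25*4/5, 0/1 + 1/25*1/1) = [4/125, 1/25) <- contains code 23/625
  emit 'b', narrow to [4/125, 1/25)
Step 4: interval [4/125, 1/25), width = 1/25 - 4/125 = 1/125
  'd': [4/125 + 1/125*0/1, 4/125 + 1/125*1/5) = [4/125, 21/625)
  'c': [4/125 + 1/125*1/5, 4/125 + 1/125*2/5) = [21/625, 22/625)
  'e': [4/125 + 1/125*2/5, 4/125 + 1/125*4/5) = [22/625, 24/625) <- contains code 23/625
  'b': [4/125 + 1/125*4/5, 4/125 + 1/125*1/1) = [24/625, 1/25)
  emit 'e', narrow to [22/625, 24/625)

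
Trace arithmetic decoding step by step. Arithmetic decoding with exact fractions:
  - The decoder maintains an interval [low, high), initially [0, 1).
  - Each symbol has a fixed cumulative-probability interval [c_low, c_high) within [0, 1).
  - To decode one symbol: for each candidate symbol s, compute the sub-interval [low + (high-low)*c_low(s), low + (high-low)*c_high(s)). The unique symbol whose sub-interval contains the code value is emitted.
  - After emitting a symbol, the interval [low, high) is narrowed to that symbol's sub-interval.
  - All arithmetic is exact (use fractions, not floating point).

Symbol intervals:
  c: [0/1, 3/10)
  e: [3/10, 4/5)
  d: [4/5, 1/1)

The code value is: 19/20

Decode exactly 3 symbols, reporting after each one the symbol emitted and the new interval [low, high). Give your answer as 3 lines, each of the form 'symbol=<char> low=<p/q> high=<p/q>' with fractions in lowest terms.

Step 1: interval [0/1, 1/1), width = 1/1 - 0/1 = 1/1
  'c': [0/1 + 1/1*0/1, 0/1 + 1/1*3/10) = [0/1, 3/10)
  'e': [0/1 + 1/1*3/10, 0/1 + 1/1*4/5) = [3/10, 4/5)
  'd': [0/1 + 1/1*4/5, 0/1 + 1/1*1/1) = [4/5, 1/1) <- contains code 19/20
  emit 'd', narrow to [4/5, 1/1)
Step 2: interval [4/5, 1/1), width = 1/1 - 4/5 = 1/5
  'c': [4/5 + 1/5*0/1, 4/5 + 1/5*3/10) = [4/5, 43/50)
  'e': [4/5 + 1/5*3/10, 4/5 + 1/5*4/5) = [43/50, 24/25) <- contains code 19/20
  'd': [4/5 + 1/5*4/5, 4/5 + 1/5*1/1) = [24/25, 1/1)
  emit 'e', narrow to [43/50, 24/25)
Step 3: interval [43/50, 24/25), width = 24/25 - 43/50 = 1/10
  'c': [43/50 + 1/10*0/1, 43/50 + 1/10*3/10) = [43/50, 89/100)
  'e': [43/50 + 1/10*3/10, 43/50 + 1/10*4/5) = [89/100, 47/50)
  'd': [43/50 + 1/10*4/5, 43/50 + 1/10*1/1) = [47/50, 24/25) <- contains code 19/20
  emit 'd', narrow to [47/50, 24/25)

Answer: symbol=d low=4/5 high=1/1
symbol=e low=43/50 high=24/25
symbol=d low=47/50 high=24/25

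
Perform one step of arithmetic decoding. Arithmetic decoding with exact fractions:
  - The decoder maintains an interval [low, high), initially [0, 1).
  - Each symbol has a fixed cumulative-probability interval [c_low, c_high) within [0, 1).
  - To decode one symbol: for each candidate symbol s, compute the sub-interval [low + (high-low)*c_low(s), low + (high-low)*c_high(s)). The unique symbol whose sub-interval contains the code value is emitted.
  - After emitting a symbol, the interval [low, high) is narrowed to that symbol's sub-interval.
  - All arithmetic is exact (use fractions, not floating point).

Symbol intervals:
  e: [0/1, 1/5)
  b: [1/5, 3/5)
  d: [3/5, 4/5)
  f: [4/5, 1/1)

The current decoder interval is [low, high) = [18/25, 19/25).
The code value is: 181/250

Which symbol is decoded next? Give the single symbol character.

Answer: e

Derivation:
Interval width = high − low = 19/25 − 18/25 = 1/25
Scaled code = (code − low) / width = (181/250 − 18/25) / 1/25 = 1/10
  e: [0/1, 1/5) ← scaled code falls here ✓
  b: [1/5, 3/5) 
  d: [3/5, 4/5) 
  f: [4/5, 1/1) 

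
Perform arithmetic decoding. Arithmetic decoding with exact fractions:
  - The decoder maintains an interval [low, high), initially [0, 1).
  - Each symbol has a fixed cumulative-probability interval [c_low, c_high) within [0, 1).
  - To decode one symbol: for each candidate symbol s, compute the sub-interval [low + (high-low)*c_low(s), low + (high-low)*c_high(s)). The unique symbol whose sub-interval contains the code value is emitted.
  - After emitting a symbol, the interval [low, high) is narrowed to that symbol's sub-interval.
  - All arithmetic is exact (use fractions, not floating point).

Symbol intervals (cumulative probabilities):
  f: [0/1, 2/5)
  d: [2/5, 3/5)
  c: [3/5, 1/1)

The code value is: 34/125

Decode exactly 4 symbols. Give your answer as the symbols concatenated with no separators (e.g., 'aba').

Step 1: interval [0/1, 1/1), width = 1/1 - 0/1 = 1/1
  'f': [0/1 + 1/1*0/1, 0/1 + 1/1*2/5) = [0/1, 2/5) <- contains code 34/125
  'd': [0/1 + 1/1*2/5, 0/1 + 1/1*3/5) = [2/5, 3/5)
  'c': [0/1 + 1/1*3/5, 0/1 + 1/1*1/1) = [3/5, 1/1)
  emit 'f', narrow to [0/1, 2/5)
Step 2: interval [0/1, 2/5), width = 2/5 - 0/1 = 2/5
  'f': [0/1 + 2/5*0/1, 0/1 + 2/5*2/5) = [0/1, 4/25)
  'd': [0/1 + 2/5*2/5, 0/1 + 2/5*3/5) = [4/25, 6/25)
  'c': [0/1 + 2/5*3/5, 0/1 + 2/5*1/1) = [6/25, 2/5) <- contains code 34/125
  emit 'c', narrow to [6/25, 2/5)
Step 3: interval [6/25, 2/5), width = 2/5 - 6/25 = 4/25
  'f': [6/25 + 4/25*0/1, 6/25 + 4/25*2/5) = [6/25, 38/125) <- contains code 34/125
  'd': [6/25 + 4/25*2/5, 6/25 + 4/25*3/5) = [38/125, 42/125)
  'c': [6/25 + 4/25*3/5, 6/25 + 4/25*1/1) = [42/125, 2/5)
  emit 'f', narrow to [6/25, 38/125)
Step 4: interval [6/25, 38/125), width = 38/125 - 6/25 = 8/125
  'f': [6/25 + 8/125*0/1, 6/25 + 8/125*2/5) = [6/25, 166/625)
  'd': [6/25 + 8/125*2/5, 6/25 + 8/125*3/5) = [166/625, 174/625) <- contains code 34/125
  'c': [6/25 + 8/125*3/5, 6/25 + 8/125*1/1) = [174/625, 38/125)
  emit 'd', narrow to [166/625, 174/625)

Answer: fcfd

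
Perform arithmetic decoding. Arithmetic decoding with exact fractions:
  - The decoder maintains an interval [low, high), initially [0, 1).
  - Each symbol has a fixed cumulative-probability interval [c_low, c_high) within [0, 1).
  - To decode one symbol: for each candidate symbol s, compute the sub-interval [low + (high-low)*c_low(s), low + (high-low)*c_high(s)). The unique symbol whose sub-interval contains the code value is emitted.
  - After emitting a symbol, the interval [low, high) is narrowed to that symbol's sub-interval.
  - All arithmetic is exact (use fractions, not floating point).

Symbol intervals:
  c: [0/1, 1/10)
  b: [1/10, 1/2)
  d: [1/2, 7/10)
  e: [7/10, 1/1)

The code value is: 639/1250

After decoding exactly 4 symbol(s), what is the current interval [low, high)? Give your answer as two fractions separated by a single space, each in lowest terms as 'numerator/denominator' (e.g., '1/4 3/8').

Step 1: interval [0/1, 1/1), width = 1/1 - 0/1 = 1/1
  'c': [0/1 + 1/1*0/1, 0/1 + 1/1*1/10) = [0/1, 1/10)
  'b': [0/1 + 1/1*1/10, 0/1 + 1/1*1/2) = [1/10, 1/2)
  'd': [0/1 + 1/1*1/2, 0/1 + 1/1*7/10) = [1/2, 7/10) <- contains code 639/1250
  'e': [0/1 + 1/1*7/10, 0/1 + 1/1*1/1) = [7/10, 1/1)
  emit 'd', narrow to [1/2, 7/10)
Step 2: interval [1/2, 7/10), width = 7/10 - 1/2 = 1/5
  'c': [1/2 + 1/5*0/1, 1/2 + 1/5*1/10) = [1/2, 13/25) <- contains code 639/1250
  'b': [1/2 + 1/5*1/10, 1/2 + 1/5*1/2) = [13/25, 3/5)
  'd': [1/2 + 1/5*1/2, 1/2 + 1/5*7/10) = [3/5, 16/25)
  'e': [1/2 + 1/5*7/10, 1/2 + 1/5*1/1) = [16/25, 7/10)
  emit 'c', narrow to [1/2, 13/25)
Step 3: interval [1/2, 13/25), width = 13/25 - 1/2 = 1/50
  'c': [1/2 + 1/50*0/1, 1/2 + 1/50*1/10) = [1/2, 251/500)
  'b': [1/2 + 1/50*1/10, 1/2 + 1/50*1/2) = [251/500, 51/100)
  'd': [1/2 + 1/50*1/2, 1/2 + 1/50*7/10) = [51/100, 257/500) <- contains code 639/1250
  'e': [1/2 + 1/50*7/10, 1/2 + 1/50*1/1) = [257/500, 13/25)
  emit 'd', narrow to [51/100, 257/500)
Step 4: interval [51/100, 257/500), width = 257/500 - 51/100 = 1/250
  'c': [51/100 + 1/250*0/1, 51/100 + 1/250*1/10) = [51/100, 319/625)
  'b': [51/100 + 1/250*1/10, 51/100 + 1/250*1/2) = [319/625, 64/125) <- contains code 639/1250
  'd': [51/100 + 1/250*1/2, 51/100 + 1/250*7/10) = [64/125, 641/1250)
  'e': [51/100 + 1/250*7/10, 51/100 + 1/250*1/1) = [641/1250, 257/500)
  emit 'b', narrow to [319/625, 64/125)

Answer: 319/625 64/125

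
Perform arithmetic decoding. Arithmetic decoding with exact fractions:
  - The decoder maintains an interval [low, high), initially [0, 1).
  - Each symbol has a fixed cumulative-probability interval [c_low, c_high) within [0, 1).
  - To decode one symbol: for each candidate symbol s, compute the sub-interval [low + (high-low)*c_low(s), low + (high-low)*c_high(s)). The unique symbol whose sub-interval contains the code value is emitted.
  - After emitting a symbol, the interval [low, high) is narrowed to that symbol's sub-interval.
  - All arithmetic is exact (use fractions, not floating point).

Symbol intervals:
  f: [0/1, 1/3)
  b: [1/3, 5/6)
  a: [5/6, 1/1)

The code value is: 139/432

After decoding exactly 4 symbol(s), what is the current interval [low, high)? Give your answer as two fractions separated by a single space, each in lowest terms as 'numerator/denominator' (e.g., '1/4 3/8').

Answer: 23/72 35/108

Derivation:
Step 1: interval [0/1, 1/1), width = 1/1 - 0/1 = 1/1
  'f': [0/1 + 1/1*0/1, 0/1 + 1/1*1/3) = [0/1, 1/3) <- contains code 139/432
  'b': [0/1 + 1/1*1/3, 0/1 + 1/1*5/6) = [1/3, 5/6)
  'a': [0/1 + 1/1*5/6, 0/1 + 1/1*1/1) = [5/6, 1/1)
  emit 'f', narrow to [0/1, 1/3)
Step 2: interval [0/1, 1/3), width = 1/3 - 0/1 = 1/3
  'f': [0/1 + 1/3*0/1, 0/1 + 1/3*1/3) = [0/1, 1/9)
  'b': [0/1 + 1/3*1/3, 0/1 + 1/3*5/6) = [1/9, 5/18)
  'a': [0/1 + 1/3*5/6, 0/1 + 1/3*1/1) = [5/18, 1/3) <- contains code 139/432
  emit 'a', narrow to [5/18, 1/3)
Step 3: interval [5/18, 1/3), width = 1/3 - 5/18 = 1/18
  'f': [5/18 + 1/18*0/1, 5/18 + 1/18*1/3) = [5/18, 8/27)
  'b': [5/18 + 1/18*1/3, 5/18 + 1/18*5/6) = [8/27, 35/108) <- contains code 139/432
  'a': [5/18 + 1/18*5/6, 5/18 + 1/18*1/1) = [35/108, 1/3)
  emit 'b', narrow to [8/27, 35/108)
Step 4: interval [8/27, 35/108), width = 35/108 - 8/27 = 1/36
  'f': [8/27 + 1/36*0/1, 8/27 + 1/36*1/3) = [8/27, 11/36)
  'b': [8/27 + 1/36*1/3, 8/27 + 1/36*5/6) = [11/36, 23/72)
  'a': [8/27 + 1/36*5/6, 8/27 + 1/36*1/1) = [23/72, 35/108) <- contains code 139/432
  emit 'a', narrow to [23/72, 35/108)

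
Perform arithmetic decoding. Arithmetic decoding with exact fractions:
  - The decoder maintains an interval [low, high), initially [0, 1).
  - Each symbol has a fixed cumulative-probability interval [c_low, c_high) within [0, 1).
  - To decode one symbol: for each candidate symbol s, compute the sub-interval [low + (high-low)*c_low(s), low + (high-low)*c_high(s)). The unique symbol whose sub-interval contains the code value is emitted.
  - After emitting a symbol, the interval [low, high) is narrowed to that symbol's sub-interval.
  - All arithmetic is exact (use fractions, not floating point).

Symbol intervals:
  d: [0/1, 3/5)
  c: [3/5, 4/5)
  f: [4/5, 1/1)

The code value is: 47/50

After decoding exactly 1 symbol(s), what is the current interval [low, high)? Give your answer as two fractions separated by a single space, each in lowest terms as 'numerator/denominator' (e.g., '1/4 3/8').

Answer: 4/5 1/1

Derivation:
Step 1: interval [0/1, 1/1), width = 1/1 - 0/1 = 1/1
  'd': [0/1 + 1/1*0/1, 0/1 + 1/1*3/5) = [0/1, 3/5)
  'c': [0/1 + 1/1*3/5, 0/1 + 1/1*4/5) = [3/5, 4/5)
  'f': [0/1 + 1/1*4/5, 0/1 + 1/1*1/1) = [4/5, 1/1) <- contains code 47/50
  emit 'f', narrow to [4/5, 1/1)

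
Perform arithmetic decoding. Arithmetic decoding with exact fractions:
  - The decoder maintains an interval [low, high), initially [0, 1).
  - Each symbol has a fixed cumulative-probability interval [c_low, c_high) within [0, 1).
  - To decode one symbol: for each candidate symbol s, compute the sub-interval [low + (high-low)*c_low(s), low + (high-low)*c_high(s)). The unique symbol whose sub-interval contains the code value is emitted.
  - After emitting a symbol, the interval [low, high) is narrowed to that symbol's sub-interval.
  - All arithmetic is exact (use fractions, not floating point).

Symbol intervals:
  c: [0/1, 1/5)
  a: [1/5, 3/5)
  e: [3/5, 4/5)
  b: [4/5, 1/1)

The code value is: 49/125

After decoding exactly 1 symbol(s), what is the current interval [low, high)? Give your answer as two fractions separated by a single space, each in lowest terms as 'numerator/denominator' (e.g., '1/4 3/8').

Answer: 1/5 3/5

Derivation:
Step 1: interval [0/1, 1/1), width = 1/1 - 0/1 = 1/1
  'c': [0/1 + 1/1*0/1, 0/1 + 1/1*1/5) = [0/1, 1/5)
  'a': [0/1 + 1/1*1/5, 0/1 + 1/1*3/5) = [1/5, 3/5) <- contains code 49/125
  'e': [0/1 + 1/1*3/5, 0/1 + 1/1*4/5) = [3/5, 4/5)
  'b': [0/1 + 1/1*4/5, 0/1 + 1/1*1/1) = [4/5, 1/1)
  emit 'a', narrow to [1/5, 3/5)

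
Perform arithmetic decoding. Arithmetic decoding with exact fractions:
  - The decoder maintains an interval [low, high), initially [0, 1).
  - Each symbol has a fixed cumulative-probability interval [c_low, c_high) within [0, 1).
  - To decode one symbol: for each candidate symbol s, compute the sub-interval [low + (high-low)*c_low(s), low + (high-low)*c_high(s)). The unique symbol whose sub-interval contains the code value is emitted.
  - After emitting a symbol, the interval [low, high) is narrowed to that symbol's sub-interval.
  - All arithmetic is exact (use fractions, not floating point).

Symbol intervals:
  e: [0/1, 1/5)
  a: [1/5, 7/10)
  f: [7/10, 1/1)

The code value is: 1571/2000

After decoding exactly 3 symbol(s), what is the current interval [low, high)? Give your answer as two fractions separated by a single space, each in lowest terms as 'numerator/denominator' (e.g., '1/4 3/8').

Step 1: interval [0/1, 1/1), width = 1/1 - 0/1 = 1/1
  'e': [0/1 + 1/1*0/1, 0/1 + 1/1*1/5) = [0/1, 1/5)
  'a': [0/1 + 1/1*1/5, 0/1 + 1/1*7/10) = [1/5, 7/10)
  'f': [0/1 + 1/1*7/10, 0/1 + 1/1*1/1) = [7/10, 1/1) <- contains code 1571/2000
  emit 'f', narrow to [7/10, 1/1)
Step 2: interval [7/10, 1/1), width = 1/1 - 7/10 = 3/10
  'e': [7/10 + 3/10*0/1, 7/10 + 3/10*1/5) = [7/10, 19/25)
  'a': [7/10 + 3/10*1/5, 7/10 + 3/10*7/10) = [19/25, 91/100) <- contains code 1571/2000
  'f': [7/10 + 3/10*7/10, 7/10 + 3/10*1/1) = [91/100, 1/1)
  emit 'a', narrow to [19/25, 91/100)
Step 3: interval [19/25, 91/100), width = 91/100 - 19/25 = 3/20
  'e': [19/25 + 3/20*0/1, 19/25 + 3/20*1/5) = [19/25, 79/100) <- contains code 1571/2000
  'a': [19/25 + 3/20*1/5, 19/25 + 3/20*7/10) = [79/100, 173/200)
  'f': [19/25 + 3/20*7/10, 19/25 + 3/20*1/1) = [173/200, 91/100)
  emit 'e', narrow to [19/25, 79/100)

Answer: 19/25 79/100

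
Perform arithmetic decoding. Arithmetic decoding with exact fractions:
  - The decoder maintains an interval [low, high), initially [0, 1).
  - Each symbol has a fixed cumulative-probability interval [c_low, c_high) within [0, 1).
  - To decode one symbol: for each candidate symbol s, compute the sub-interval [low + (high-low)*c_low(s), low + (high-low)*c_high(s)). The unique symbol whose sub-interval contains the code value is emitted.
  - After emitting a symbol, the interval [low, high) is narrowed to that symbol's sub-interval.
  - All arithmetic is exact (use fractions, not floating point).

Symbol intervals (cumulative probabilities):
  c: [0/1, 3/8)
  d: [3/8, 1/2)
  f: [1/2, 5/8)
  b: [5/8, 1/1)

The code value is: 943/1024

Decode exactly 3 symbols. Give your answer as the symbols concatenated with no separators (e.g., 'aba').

Answer: bbd

Derivation:
Step 1: interval [0/1, 1/1), width = 1/1 - 0/1 = 1/1
  'c': [0/1 + 1/1*0/1, 0/1 + 1/1*3/8) = [0/1, 3/8)
  'd': [0/1 + 1/1*3/8, 0/1 + 1/1*1/2) = [3/8, 1/2)
  'f': [0/1 + 1/1*1/2, 0/1 + 1/1*5/8) = [1/2, 5/8)
  'b': [0/1 + 1/1*5/8, 0/1 + 1/1*1/1) = [5/8, 1/1) <- contains code 943/1024
  emit 'b', narrow to [5/8, 1/1)
Step 2: interval [5/8, 1/1), width = 1/1 - 5/8 = 3/8
  'c': [5/8 + 3/8*0/1, 5/8 + 3/8*3/8) = [5/8, 49/64)
  'd': [5/8 + 3/8*3/8, 5/8 + 3/8*1/2) = [49/64, 13/16)
  'f': [5/8 + 3/8*1/2, 5/8 + 3/8*5/8) = [13/16, 55/64)
  'b': [5/8 + 3/8*5/8, 5/8 + 3/8*1/1) = [55/64, 1/1) <- contains code 943/1024
  emit 'b', narrow to [55/64, 1/1)
Step 3: interval [55/64, 1/1), width = 1/1 - 55/64 = 9/64
  'c': [55/64 + 9/64*0/1, 55/64 + 9/64*3/8) = [55/64, 467/512)
  'd': [55/64 + 9/64*3/8, 55/64 + 9/64*1/2) = [467/512, 119/128) <- contains code 943/1024
  'f': [55/64 + 9/64*1/2, 55/64 + 9/64*5/8) = [119/128, 485/512)
  'b': [55/64 + 9/64*5/8, 55/64 + 9/64*1/1) = [485/512, 1/1)
  emit 'd', narrow to [467/512, 119/128)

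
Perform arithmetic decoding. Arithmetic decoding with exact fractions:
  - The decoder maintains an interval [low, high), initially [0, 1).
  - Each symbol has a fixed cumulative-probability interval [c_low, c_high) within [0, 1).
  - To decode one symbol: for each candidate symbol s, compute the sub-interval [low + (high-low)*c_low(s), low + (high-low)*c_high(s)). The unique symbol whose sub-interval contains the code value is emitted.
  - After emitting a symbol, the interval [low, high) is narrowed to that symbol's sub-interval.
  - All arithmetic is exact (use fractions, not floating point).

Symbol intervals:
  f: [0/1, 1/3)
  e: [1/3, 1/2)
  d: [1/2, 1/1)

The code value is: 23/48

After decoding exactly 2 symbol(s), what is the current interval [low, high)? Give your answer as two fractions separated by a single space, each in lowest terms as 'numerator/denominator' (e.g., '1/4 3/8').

Step 1: interval [0/1, 1/1), width = 1/1 - 0/1 = 1/1
  'f': [0/1 + 1/1*0/1, 0/1 + 1/1*1/3) = [0/1, 1/3)
  'e': [0/1 + 1/1*1/3, 0/1 + 1/1*1/2) = [1/3, 1/2) <- contains code 23/48
  'd': [0/1 + 1/1*1/2, 0/1 + 1/1*1/1) = [1/2, 1/1)
  emit 'e', narrow to [1/3, 1/2)
Step 2: interval [1/3, 1/2), width = 1/2 - 1/3 = 1/6
  'f': [1/3 + 1/6*0/1, 1/3 + 1/6*1/3) = [1/3, 7/18)
  'e': [1/3 + 1/6*1/3, 1/3 + 1/6*1/2) = [7/18, 5/12)
  'd': [1/3 + 1/6*1/2, 1/3 + 1/6*1/1) = [5/12, 1/2) <- contains code 23/48
  emit 'd', narrow to [5/12, 1/2)

Answer: 5/12 1/2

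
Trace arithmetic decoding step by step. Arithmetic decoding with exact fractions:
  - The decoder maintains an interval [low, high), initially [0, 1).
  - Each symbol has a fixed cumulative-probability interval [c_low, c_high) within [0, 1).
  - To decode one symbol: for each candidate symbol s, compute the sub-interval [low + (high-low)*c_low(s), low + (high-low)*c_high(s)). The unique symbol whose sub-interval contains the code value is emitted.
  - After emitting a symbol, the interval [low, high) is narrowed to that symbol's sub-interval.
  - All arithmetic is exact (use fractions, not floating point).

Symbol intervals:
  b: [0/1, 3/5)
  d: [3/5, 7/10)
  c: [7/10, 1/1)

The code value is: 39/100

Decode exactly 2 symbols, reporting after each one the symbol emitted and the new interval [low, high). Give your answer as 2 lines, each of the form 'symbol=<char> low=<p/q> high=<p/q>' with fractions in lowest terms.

Answer: symbol=b low=0/1 high=3/5
symbol=d low=9/25 high=21/50

Derivation:
Step 1: interval [0/1, 1/1), width = 1/1 - 0/1 = 1/1
  'b': [0/1 + 1/1*0/1, 0/1 + 1/1*3/5) = [0/1, 3/5) <- contains code 39/100
  'd': [0/1 + 1/1*3/5, 0/1 + 1/1*7/10) = [3/5, 7/10)
  'c': [0/1 + 1/1*7/10, 0/1 + 1/1*1/1) = [7/10, 1/1)
  emit 'b', narrow to [0/1, 3/5)
Step 2: interval [0/1, 3/5), width = 3/5 - 0/1 = 3/5
  'b': [0/1 + 3/5*0/1, 0/1 + 3/5*3/5) = [0/1, 9/25)
  'd': [0/1 + 3/5*3/5, 0/1 + 3/5*7/10) = [9/25, 21/50) <- contains code 39/100
  'c': [0/1 + 3/5*7/10, 0/1 + 3/5*1/1) = [21/50, 3/5)
  emit 'd', narrow to [9/25, 21/50)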